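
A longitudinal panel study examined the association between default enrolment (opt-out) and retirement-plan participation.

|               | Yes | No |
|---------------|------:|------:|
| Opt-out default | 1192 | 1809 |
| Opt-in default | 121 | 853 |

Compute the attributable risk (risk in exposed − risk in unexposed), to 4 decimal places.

Cells: a = 1192, b = 1809, c = 121, d = 853.
Risk in exposed = 1192/3001 = 0.397201; risk in unexposed = 121/974 = 0.124230.
Risk difference = 0.397201 − 0.124230 = 0.272971

0.2730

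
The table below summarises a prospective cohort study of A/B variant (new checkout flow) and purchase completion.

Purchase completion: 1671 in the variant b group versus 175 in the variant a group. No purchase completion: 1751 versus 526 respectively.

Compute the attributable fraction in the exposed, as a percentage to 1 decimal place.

From the description: a = 1671, b = 1751, c = 175, d = 526.
Risk in exposed = 1671/3422 = 0.48831; risk in unexposed = 175/701 = 0.24964.
RR = 0.48831/0.24964 = 1.95603
AR% = (RR − 1)/RR × 100 = (1.95603 − 1)/1.95603 × 100 = 48.8761%

48.9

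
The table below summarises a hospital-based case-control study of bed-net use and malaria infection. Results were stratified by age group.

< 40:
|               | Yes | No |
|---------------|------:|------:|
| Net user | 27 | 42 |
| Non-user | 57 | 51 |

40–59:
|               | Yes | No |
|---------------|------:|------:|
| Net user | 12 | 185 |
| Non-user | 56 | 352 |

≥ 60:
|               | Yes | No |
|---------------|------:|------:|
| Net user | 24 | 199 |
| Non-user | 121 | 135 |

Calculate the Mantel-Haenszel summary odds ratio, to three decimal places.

0.266

OR_MH = Σ(aᵢdᵢ/nᵢ) / Σ(bᵢcᵢ/nᵢ), where nᵢ is the stratum total.
Stratum 1 (< 40): n = 177; a·d/n = 27·51/177 = 7.7797; b·c/n = 42·57/177 = 13.5254
Stratum 2 (40–59): n = 605; a·d/n = 12·352/605 = 6.9818; b·c/n = 185·56/605 = 17.1240
Stratum 3 (≥ 60): n = 479; a·d/n = 24·135/479 = 6.7641; b·c/n = 199·121/479 = 50.2693
OR_MH = (7.7797 + 6.9818 + 6.7641) / (13.5254 + 17.1240 + 50.2693) = 21.5256 / 80.9187 = 0.26601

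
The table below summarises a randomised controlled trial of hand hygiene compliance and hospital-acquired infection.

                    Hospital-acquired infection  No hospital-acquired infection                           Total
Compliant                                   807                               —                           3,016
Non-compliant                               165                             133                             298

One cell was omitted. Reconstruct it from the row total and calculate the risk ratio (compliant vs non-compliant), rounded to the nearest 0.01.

The missing cell is in the exposed row: 3016 − 807 = 2209.
So a = 807, b = 2209, c = 165, d = 133.
RR = [a/(a+b)] / [c/(c+d)] = (807/3016) / (165/298) = 0.26757/0.55369 = 0.48325

0.48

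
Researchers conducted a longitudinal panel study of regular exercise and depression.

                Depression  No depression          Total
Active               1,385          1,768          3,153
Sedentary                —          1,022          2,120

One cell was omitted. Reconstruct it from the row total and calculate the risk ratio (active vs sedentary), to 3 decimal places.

The missing cell is in the unexposed row: 2120 − 1022 = 1098.
So a = 1385, b = 1768, c = 1098, d = 1022.
RR = [a/(a+b)] / [c/(c+d)] = (1385/3153) / (1098/2120) = 0.43926/0.51792 = 0.84812

0.848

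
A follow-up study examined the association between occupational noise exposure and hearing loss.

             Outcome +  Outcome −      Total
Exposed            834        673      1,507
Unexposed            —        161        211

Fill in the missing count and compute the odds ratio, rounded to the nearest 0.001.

3.990

The missing cell is in the unexposed row: 211 − 161 = 50.
So a = 834, b = 673, c = 50, d = 161.
OR = (a·d)/(b·c) = (834 × 161) / (673 × 50) = 134274 / 33650 = 3.99031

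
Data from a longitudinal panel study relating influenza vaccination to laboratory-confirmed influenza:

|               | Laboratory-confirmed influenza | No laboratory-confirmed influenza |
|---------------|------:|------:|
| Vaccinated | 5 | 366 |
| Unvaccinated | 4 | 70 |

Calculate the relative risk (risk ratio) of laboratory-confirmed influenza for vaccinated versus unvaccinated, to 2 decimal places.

0.25

Cells: a = 5, b = 366, c = 4, d = 70.
Risk in exposed = 5/371 = 0.01348; risk in unexposed = 4/74 = 0.05405.
RR = 0.01348 / 0.05405 = 0.24933
The risk is 75% lower among the exposed than among the unexposed.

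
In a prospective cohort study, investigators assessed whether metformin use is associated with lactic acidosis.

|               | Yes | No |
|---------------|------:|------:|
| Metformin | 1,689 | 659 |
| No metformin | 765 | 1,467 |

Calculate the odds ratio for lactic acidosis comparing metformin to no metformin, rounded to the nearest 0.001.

Cells: a = 1689, b = 659, c = 765, d = 1467.
OR = (a·d)/(b·c) = (1689 × 1467) / (659 × 765) = 2477763 / 504135 = 4.91488
The odds of lactic acidosis are about 4.91 times as high in the metformin group.

4.915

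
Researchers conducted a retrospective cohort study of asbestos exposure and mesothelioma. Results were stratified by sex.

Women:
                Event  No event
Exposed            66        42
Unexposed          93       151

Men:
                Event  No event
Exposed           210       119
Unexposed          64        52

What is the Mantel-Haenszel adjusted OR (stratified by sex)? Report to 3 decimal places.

OR_MH = Σ(aᵢdᵢ/nᵢ) / Σ(bᵢcᵢ/nᵢ), where nᵢ is the stratum total.
Stratum 1 (Women): n = 352; a·d/n = 66·151/352 = 28.3125; b·c/n = 42·93/352 = 11.0966
Stratum 2 (Men): n = 445; a·d/n = 210·52/445 = 24.5393; b·c/n = 119·64/445 = 17.1146
OR_MH = (28.3125 + 24.5393) / (11.0966 + 17.1146) = 52.8518 / 28.2112 = 1.87343

1.873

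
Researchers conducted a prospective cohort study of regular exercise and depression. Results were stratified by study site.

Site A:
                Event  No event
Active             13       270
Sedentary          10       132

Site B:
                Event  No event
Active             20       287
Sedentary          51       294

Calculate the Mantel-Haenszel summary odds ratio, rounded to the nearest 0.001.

0.453

OR_MH = Σ(aᵢdᵢ/nᵢ) / Σ(bᵢcᵢ/nᵢ), where nᵢ is the stratum total.
Stratum 1 (Site A): n = 425; a·d/n = 13·132/425 = 4.0376; b·c/n = 270·10/425 = 6.3529
Stratum 2 (Site B): n = 652; a·d/n = 20·294/652 = 9.0184; b·c/n = 287·51/652 = 22.4494
OR_MH = (4.0376 + 9.0184) / (6.3529 + 22.4494) = 13.0561 / 28.8023 = 0.45330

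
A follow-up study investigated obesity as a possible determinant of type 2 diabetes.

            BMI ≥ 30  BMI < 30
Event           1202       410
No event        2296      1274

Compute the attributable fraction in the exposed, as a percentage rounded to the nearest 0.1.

29.1

Reading the table with exposure as columns: a = 1202 (BMI ≥ 30, case), b = 2296 (BMI ≥ 30, non-case), c = 410 (BMI < 30, case), d = 1274.
Risk in exposed = 1202/3498 = 0.34362; risk in unexposed = 410/1684 = 0.24347.
RR = 0.34362/0.24347 = 1.41138
AR% = (RR − 1)/RR × 100 = (1.41138 − 1)/1.41138 × 100 = 29.1472%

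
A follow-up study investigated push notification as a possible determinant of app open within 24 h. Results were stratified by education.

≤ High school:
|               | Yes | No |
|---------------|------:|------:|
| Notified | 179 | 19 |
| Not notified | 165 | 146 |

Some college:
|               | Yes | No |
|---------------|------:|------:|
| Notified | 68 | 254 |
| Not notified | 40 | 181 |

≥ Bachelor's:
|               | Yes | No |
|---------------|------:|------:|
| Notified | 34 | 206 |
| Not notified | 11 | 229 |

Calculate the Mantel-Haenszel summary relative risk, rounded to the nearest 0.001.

RR_MH = Σ(aᵢ·n₀ᵢ/nᵢ) / Σ(cᵢ·n₁ᵢ/nᵢ), with n₁ᵢ = aᵢ+bᵢ (exposed), n₀ᵢ = cᵢ+dᵢ (unexposed), nᵢ = n₁ᵢ+n₀ᵢ.
Stratum 1 (≤ High school): n₁ = 198, n₀ = 311, n = 509; a·n₀/n = 179·311/509 = 109.3694; c·n₁/n = 165·198/509 = 64.1847
Stratum 2 (Some college): n₁ = 322, n₀ = 221, n = 543; a·n₀/n = 68·221/543 = 27.6759; c·n₁/n = 40·322/543 = 23.7201
Stratum 3 (≥ Bachelor's): n₁ = 240, n₀ = 240, n = 480; a·n₀/n = 34·240/480 = 17.0000; c·n₁/n = 11·240/480 = 5.5000
RR_MH = (109.3694 + 27.6759 + 17.0000) / (64.1847 + 23.7201 + 5.5000) = 154.0452 / 93.4047 = 1.64922

1.649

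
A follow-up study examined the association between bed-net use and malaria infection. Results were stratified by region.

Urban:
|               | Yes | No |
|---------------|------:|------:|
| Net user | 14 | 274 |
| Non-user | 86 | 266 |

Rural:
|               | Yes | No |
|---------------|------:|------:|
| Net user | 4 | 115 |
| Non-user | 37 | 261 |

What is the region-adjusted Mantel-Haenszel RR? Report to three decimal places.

0.214

RR_MH = Σ(aᵢ·n₀ᵢ/nᵢ) / Σ(cᵢ·n₁ᵢ/nᵢ), with n₁ᵢ = aᵢ+bᵢ (exposed), n₀ᵢ = cᵢ+dᵢ (unexposed), nᵢ = n₁ᵢ+n₀ᵢ.
Stratum 1 (Urban): n₁ = 288, n₀ = 352, n = 640; a·n₀/n = 14·352/640 = 7.7000; c·n₁/n = 86·288/640 = 38.7000
Stratum 2 (Rural): n₁ = 119, n₀ = 298, n = 417; a·n₀/n = 4·298/417 = 2.8585; c·n₁/n = 37·119/417 = 10.5588
RR_MH = (7.7000 + 2.8585) / (38.7000 + 10.5588) = 10.5585 / 49.2588 = 0.21435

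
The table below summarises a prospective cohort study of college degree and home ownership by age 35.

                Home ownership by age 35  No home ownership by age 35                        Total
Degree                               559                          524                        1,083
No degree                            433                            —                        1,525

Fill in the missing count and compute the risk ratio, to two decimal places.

The missing cell is in the unexposed row: 1525 − 433 = 1092.
So a = 559, b = 524, c = 433, d = 1092.
RR = [a/(a+b)] / [c/(c+d)] = (559/1083) / (433/1525) = 0.51616/0.28393 = 1.81788

1.82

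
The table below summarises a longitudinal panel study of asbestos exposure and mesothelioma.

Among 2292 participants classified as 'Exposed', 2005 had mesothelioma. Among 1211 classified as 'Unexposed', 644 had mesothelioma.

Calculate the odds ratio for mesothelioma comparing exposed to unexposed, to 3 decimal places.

6.151

From the description: a = 2005, b = 287, c = 644, d = 567.
OR = (a·d)/(b·c) = (2005 × 567) / (287 × 644) = 1136835 / 184828 = 6.15077
The odds of mesothelioma are about 6.15 times as high in the exposed group.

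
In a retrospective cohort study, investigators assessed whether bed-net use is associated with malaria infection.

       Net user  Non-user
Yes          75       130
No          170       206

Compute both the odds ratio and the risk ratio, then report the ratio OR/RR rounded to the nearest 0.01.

0.88

Reading the table with exposure as columns: a = 75 (Net user, case), b = 170 (Net user, non-case), c = 130 (Non-user, case), d = 206.
OR = (75·206)/(170·130) = 15450/22100 = 0.69910
Risk in exposed = 75/245 = 0.30612; risk in unexposed = 130/336 = 0.38690; RR = 0.79121
OR/RR = 0.69910 / 0.79121 = 0.88358
The outcome is not rare, so the OR lies further from 1 than the RR.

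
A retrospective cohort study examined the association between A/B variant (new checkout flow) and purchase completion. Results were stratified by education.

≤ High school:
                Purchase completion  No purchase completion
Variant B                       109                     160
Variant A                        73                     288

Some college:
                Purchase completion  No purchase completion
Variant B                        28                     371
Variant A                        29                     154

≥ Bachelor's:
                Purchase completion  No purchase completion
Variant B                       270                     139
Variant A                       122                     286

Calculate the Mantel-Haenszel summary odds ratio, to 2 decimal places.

2.63

OR_MH = Σ(aᵢdᵢ/nᵢ) / Σ(bᵢcᵢ/nᵢ), where nᵢ is the stratum total.
Stratum 1 (≤ High school): n = 630; a·d/n = 109·288/630 = 49.8286; b·c/n = 160·73/630 = 18.5397
Stratum 2 (Some college): n = 582; a·d/n = 28·154/582 = 7.4089; b·c/n = 371·29/582 = 18.4863
Stratum 3 (≥ Bachelor's): n = 817; a·d/n = 270·286/817 = 94.5165; b·c/n = 139·122/817 = 20.7564
OR_MH = (49.8286 + 7.4089 + 94.5165) / (18.5397 + 18.4863 + 20.7564) = 151.7540 / 57.7824 = 2.62630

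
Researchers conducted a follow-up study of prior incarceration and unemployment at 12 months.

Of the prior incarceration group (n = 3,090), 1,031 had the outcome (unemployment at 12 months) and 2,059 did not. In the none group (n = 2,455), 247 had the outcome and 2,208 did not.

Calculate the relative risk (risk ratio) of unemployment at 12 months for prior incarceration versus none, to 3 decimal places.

From the description: a = 1031, b = 2059, c = 247, d = 2208.
Risk in exposed = 1031/3090 = 0.33366; risk in unexposed = 247/2455 = 0.10061.
RR = 0.33366 / 0.10061 = 3.31631
The risk among the exposed is 3.32 times that among the unexposed.

3.316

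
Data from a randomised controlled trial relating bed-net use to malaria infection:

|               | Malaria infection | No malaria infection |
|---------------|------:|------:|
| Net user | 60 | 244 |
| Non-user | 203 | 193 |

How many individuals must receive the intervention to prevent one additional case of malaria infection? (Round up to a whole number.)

4

Risk in treated group = 60/304 = 0.19737; risk in control = 203/396 = 0.51263.
Absolute risk reduction = 0.51263 − 0.19737 = 0.31526
NNT = 1 / ARR = 1 / 0.31526 = 3.172 → round up → 4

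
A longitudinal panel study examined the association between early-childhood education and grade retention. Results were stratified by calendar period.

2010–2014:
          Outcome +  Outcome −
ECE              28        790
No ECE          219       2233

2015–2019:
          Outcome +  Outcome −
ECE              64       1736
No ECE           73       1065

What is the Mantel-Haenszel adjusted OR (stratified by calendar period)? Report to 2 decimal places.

0.44

OR_MH = Σ(aᵢdᵢ/nᵢ) / Σ(bᵢcᵢ/nᵢ), where nᵢ is the stratum total.
Stratum 1 (2010–2014): n = 3270; a·d/n = 28·2233/3270 = 19.1205; b·c/n = 790·219/3270 = 52.9083
Stratum 2 (2015–2019): n = 2938; a·d/n = 64·1065/2938 = 23.1995; b·c/n = 1736·73/2938 = 43.1341
OR_MH = (19.1205 + 23.1995) / (52.9083 + 43.1341) = 42.3199 / 96.0424 = 0.44064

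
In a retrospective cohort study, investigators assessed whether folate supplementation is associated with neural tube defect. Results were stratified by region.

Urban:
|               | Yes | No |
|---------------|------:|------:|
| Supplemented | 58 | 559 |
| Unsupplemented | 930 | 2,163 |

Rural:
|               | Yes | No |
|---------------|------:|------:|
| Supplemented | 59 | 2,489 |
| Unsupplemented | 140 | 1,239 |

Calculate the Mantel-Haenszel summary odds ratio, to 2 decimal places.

OR_MH = Σ(aᵢdᵢ/nᵢ) / Σ(bᵢcᵢ/nᵢ), where nᵢ is the stratum total.
Stratum 1 (Urban): n = 3710; a·d/n = 58·2163/3710 = 33.8151; b·c/n = 559·930/3710 = 140.1267
Stratum 2 (Rural): n = 3927; a·d/n = 59·1239/3927 = 18.6150; b·c/n = 2489·140/3927 = 88.7344
OR_MH = (33.8151 + 18.6150) / (140.1267 + 88.7344) = 52.4301 / 228.8611 = 0.22909

0.23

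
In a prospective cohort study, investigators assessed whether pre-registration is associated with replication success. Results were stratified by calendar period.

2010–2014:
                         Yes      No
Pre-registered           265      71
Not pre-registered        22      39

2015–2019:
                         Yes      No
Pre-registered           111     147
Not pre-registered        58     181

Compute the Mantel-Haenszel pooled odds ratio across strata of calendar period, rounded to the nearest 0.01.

3.15

OR_MH = Σ(aᵢdᵢ/nᵢ) / Σ(bᵢcᵢ/nᵢ), where nᵢ is the stratum total.
Stratum 1 (2010–2014): n = 397; a·d/n = 265·39/397 = 26.0327; b·c/n = 71·22/397 = 3.9345
Stratum 2 (2015–2019): n = 497; a·d/n = 111·181/497 = 40.4245; b·c/n = 147·58/497 = 17.1549
OR_MH = (26.0327 + 40.4245) / (3.9345 + 17.1549) = 66.4573 / 21.0894 = 3.15121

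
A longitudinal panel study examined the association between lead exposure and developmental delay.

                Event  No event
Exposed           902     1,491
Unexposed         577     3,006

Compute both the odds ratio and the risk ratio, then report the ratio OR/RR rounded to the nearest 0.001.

Cells: a = 902, b = 1491, c = 577, d = 3006.
OR = (902·3006)/(1491·577) = 2711412/860307 = 3.15168
Risk in exposed = 902/2393 = 0.37693; risk in unexposed = 577/3583 = 0.16104; RR = 2.34064
OR/RR = 3.15168 / 2.34064 = 1.34650
The outcome is not rare, so the OR lies further from 1 than the RR.

1.347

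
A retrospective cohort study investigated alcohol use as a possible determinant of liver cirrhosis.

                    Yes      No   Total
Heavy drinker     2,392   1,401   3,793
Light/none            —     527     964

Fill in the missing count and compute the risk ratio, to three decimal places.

The missing cell is in the unexposed row: 964 − 527 = 437.
So a = 2392, b = 1401, c = 437, d = 527.
RR = [a/(a+b)] / [c/(c+d)] = (2392/3793) / (437/964) = 0.63064/0.45332 = 1.39115

1.391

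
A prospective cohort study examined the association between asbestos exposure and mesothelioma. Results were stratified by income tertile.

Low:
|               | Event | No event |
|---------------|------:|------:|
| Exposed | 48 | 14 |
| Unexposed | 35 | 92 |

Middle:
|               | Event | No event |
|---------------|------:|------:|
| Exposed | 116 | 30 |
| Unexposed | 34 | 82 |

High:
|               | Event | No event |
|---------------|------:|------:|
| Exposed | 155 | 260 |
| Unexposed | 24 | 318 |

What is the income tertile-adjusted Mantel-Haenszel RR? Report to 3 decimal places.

3.525

RR_MH = Σ(aᵢ·n₀ᵢ/nᵢ) / Σ(cᵢ·n₁ᵢ/nᵢ), with n₁ᵢ = aᵢ+bᵢ (exposed), n₀ᵢ = cᵢ+dᵢ (unexposed), nᵢ = n₁ᵢ+n₀ᵢ.
Stratum 1 (Low): n₁ = 62, n₀ = 127, n = 189; a·n₀/n = 48·127/189 = 32.2540; c·n₁/n = 35·62/189 = 11.4815
Stratum 2 (Middle): n₁ = 146, n₀ = 116, n = 262; a·n₀/n = 116·116/262 = 51.3588; c·n₁/n = 34·146/262 = 18.9466
Stratum 3 (High): n₁ = 415, n₀ = 342, n = 757; a·n₀/n = 155·342/757 = 70.0264; c·n₁/n = 24·415/757 = 13.1572
RR_MH = (32.2540 + 51.3588 + 70.0264) / (11.4815 + 18.9466 + 13.1572) = 153.6392 / 43.5852 = 3.52503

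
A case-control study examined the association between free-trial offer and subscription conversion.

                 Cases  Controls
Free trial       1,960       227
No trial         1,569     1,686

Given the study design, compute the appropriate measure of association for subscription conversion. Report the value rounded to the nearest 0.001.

9.278

Cells: a = 1960, b = 227, c = 1569, d = 1686.
This is a case-control study: participants were sampled on outcome status, so risks in the source population cannot be estimated directly — relative risk is not valid here. The odds ratio is the appropriate measure.
OR = (a·d)/(b·c) = (1960 × 1686) / (227 × 1569) = 3304560 / 356163 = 9.27822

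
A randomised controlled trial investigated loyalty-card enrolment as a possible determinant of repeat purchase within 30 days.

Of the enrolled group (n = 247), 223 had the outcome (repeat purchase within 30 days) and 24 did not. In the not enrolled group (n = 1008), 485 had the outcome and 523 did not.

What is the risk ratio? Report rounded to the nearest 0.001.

From the description: a = 223, b = 24, c = 485, d = 523.
Risk in exposed = 223/247 = 0.90283; risk in unexposed = 485/1008 = 0.48115.
RR = 0.90283 / 0.48115 = 1.87641
The risk among the exposed is 1.88 times that among the unexposed.

1.876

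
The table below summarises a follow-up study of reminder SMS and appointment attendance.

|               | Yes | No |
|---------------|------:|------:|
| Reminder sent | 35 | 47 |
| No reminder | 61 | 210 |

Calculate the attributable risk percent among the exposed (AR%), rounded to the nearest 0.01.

Cells: a = 35, b = 47, c = 61, d = 210.
Risk in exposed = 35/82 = 0.42683; risk in unexposed = 61/271 = 0.22509.
RR = 0.42683/0.22509 = 1.89624
AR% = (RR − 1)/RR × 100 = (1.89624 − 1)/1.89624 × 100 = 47.2641%

47.26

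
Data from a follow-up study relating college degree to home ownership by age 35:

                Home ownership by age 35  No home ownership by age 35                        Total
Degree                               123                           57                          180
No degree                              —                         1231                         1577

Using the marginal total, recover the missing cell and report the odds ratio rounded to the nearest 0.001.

7.677

The missing cell is in the unexposed row: 1577 − 1231 = 346.
So a = 123, b = 57, c = 346, d = 1231.
OR = (a·d)/(b·c) = (123 × 1231) / (57 × 346) = 151413 / 19722 = 7.67737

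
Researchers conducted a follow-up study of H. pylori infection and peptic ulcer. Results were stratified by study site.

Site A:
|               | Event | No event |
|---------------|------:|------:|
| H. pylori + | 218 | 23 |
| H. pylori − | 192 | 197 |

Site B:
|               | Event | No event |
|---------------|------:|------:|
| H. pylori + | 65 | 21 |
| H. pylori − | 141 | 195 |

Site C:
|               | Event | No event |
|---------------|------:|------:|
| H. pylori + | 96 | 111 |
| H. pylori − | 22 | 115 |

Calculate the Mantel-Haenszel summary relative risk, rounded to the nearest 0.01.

1.95

RR_MH = Σ(aᵢ·n₀ᵢ/nᵢ) / Σ(cᵢ·n₁ᵢ/nᵢ), with n₁ᵢ = aᵢ+bᵢ (exposed), n₀ᵢ = cᵢ+dᵢ (unexposed), nᵢ = n₁ᵢ+n₀ᵢ.
Stratum 1 (Site A): n₁ = 241, n₀ = 389, n = 630; a·n₀/n = 218·389/630 = 134.6063; c·n₁/n = 192·241/630 = 73.4476
Stratum 2 (Site B): n₁ = 86, n₀ = 336, n = 422; a·n₀/n = 65·336/422 = 51.7536; c·n₁/n = 141·86/422 = 28.7346
Stratum 3 (Site C): n₁ = 207, n₀ = 137, n = 344; a·n₀/n = 96·137/344 = 38.2326; c·n₁/n = 22·207/344 = 13.2384
RR_MH = (134.6063 + 51.7536 + 38.2326) / (73.4476 + 28.7346 + 13.2384) = 224.5925 / 115.4206 = 1.94586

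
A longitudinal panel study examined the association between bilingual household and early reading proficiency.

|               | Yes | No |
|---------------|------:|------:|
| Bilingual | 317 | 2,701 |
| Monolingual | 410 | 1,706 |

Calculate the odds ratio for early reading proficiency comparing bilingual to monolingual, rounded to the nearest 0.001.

0.488

Cells: a = 317, b = 2701, c = 410, d = 1706.
OR = (a·d)/(b·c) = (317 × 1706) / (2701 × 410) = 540802 / 1107410 = 0.48835
Exposure is associated with lower odds of early reading proficiency (OR = 0.49 < 1).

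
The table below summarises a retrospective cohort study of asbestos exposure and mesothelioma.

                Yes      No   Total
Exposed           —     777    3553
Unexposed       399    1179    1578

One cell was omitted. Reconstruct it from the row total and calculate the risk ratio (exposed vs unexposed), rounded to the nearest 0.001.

The missing cell is in the exposed row: 3553 − 777 = 2776.
So a = 2776, b = 777, c = 399, d = 1179.
RR = [a/(a+b)] / [c/(c+d)] = (2776/3553) / (399/1578) = 0.78131/0.25285 = 3.09000

3.090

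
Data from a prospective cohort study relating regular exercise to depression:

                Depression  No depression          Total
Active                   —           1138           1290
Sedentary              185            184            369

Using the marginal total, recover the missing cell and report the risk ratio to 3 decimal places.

0.235

The missing cell is in the exposed row: 1290 − 1138 = 152.
So a = 152, b = 1138, c = 185, d = 184.
RR = [a/(a+b)] / [c/(c+d)] = (152/1290) / (185/369) = 0.11783/0.50136 = 0.23502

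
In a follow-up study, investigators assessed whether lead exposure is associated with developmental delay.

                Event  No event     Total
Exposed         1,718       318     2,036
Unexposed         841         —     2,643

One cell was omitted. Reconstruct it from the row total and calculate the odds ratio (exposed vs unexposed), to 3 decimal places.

11.576

The missing cell is in the unexposed row: 2643 − 841 = 1802.
So a = 1718, b = 318, c = 841, d = 1802.
OR = (a·d)/(b·c) = (1718 × 1802) / (318 × 841) = 3095836 / 267438 = 11.57590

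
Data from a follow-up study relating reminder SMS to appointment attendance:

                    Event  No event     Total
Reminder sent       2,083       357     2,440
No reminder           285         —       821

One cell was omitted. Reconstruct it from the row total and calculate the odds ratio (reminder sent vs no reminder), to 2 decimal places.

10.97

The missing cell is in the unexposed row: 821 − 285 = 536.
So a = 2083, b = 357, c = 285, d = 536.
OR = (a·d)/(b·c) = (2083 × 536) / (357 × 285) = 1116488 / 101745 = 10.97339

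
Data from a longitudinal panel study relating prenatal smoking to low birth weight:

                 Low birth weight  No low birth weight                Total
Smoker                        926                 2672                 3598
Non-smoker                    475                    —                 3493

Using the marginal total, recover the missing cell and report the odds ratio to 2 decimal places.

The missing cell is in the unexposed row: 3493 − 475 = 3018.
So a = 926, b = 2672, c = 475, d = 3018.
OR = (a·d)/(b·c) = (926 × 3018) / (2672 × 475) = 2794668 / 1269200 = 2.20191

2.20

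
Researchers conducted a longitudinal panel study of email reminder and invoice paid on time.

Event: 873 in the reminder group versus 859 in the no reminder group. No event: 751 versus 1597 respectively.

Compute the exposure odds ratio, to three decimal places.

From the description: a = 873, b = 751, c = 859, d = 1597.
OR = (a·d)/(b·c) = (873 × 1597) / (751 × 859) = 1394181 / 645109 = 2.16116
The odds of invoice paid on time are about 2.16 times as high in the reminder group.

2.161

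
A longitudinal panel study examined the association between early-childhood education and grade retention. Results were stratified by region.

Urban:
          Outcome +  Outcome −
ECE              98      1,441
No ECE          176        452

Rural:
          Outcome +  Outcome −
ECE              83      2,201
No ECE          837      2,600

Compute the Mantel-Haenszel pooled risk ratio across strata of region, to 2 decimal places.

0.17

RR_MH = Σ(aᵢ·n₀ᵢ/nᵢ) / Σ(cᵢ·n₁ᵢ/nᵢ), with n₁ᵢ = aᵢ+bᵢ (exposed), n₀ᵢ = cᵢ+dᵢ (unexposed), nᵢ = n₁ᵢ+n₀ᵢ.
Stratum 1 (Urban): n₁ = 1539, n₀ = 628, n = 2167; a·n₀/n = 98·628/2167 = 28.4006; c·n₁/n = 176·1539/2167 = 124.9949
Stratum 2 (Rural): n₁ = 2284, n₀ = 3437, n = 5721; a·n₀/n = 83·3437/5721 = 49.8638; c·n₁/n = 837·2284/5721 = 334.1563
RR_MH = (28.4006 + 49.8638) / (124.9949 + 334.1563) = 78.2644 / 459.1512 = 0.17045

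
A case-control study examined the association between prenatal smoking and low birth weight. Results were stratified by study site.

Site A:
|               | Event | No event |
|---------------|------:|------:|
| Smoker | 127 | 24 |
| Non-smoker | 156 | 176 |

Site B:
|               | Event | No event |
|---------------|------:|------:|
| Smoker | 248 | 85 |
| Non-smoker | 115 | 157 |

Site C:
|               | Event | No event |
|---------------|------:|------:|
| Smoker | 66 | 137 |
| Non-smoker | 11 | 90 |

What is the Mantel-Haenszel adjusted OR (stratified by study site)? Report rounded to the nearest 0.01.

4.51

OR_MH = Σ(aᵢdᵢ/nᵢ) / Σ(bᵢcᵢ/nᵢ), where nᵢ is the stratum total.
Stratum 1 (Site A): n = 483; a·d/n = 127·176/483 = 46.2774; b·c/n = 24·156/483 = 7.7516
Stratum 2 (Site B): n = 605; a·d/n = 248·157/605 = 64.3570; b·c/n = 85·115/605 = 16.1570
Stratum 3 (Site C): n = 304; a·d/n = 66·90/304 = 19.5395; b·c/n = 137·11/304 = 4.9572
OR_MH = (46.2774 + 64.3570 + 19.5395) / (7.7516 + 16.1570 + 4.9572) = 130.1739 / 28.8658 = 4.50962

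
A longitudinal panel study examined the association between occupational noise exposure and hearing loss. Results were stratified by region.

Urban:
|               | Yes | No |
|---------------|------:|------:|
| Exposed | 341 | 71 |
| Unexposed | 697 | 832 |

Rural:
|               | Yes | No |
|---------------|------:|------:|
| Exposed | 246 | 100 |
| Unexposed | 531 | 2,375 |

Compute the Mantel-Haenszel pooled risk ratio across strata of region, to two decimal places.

RR_MH = Σ(aᵢ·n₀ᵢ/nᵢ) / Σ(cᵢ·n₁ᵢ/nᵢ), with n₁ᵢ = aᵢ+bᵢ (exposed), n₀ᵢ = cᵢ+dᵢ (unexposed), nᵢ = n₁ᵢ+n₀ᵢ.
Stratum 1 (Urban): n₁ = 412, n₀ = 1529, n = 1941; a·n₀/n = 341·1529/1941 = 268.6188; c·n₁/n = 697·412/1941 = 147.9464
Stratum 2 (Rural): n₁ = 346, n₀ = 2906, n = 3252; a·n₀/n = 246·2906/3252 = 219.8266; c·n₁/n = 531·346/3252 = 56.4963
RR_MH = (268.6188 + 219.8266) / (147.9464 + 56.4963) = 488.4453 / 204.4427 = 2.38915

2.39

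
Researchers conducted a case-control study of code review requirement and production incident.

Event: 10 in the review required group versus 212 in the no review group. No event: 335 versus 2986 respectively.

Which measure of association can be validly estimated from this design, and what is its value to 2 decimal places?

0.42

From the description: a = 10, b = 335, c = 212, d = 2986.
This is a case-control study: participants were sampled on outcome status, so risks in the source population cannot be estimated directly — relative risk is not valid here. The odds ratio is the appropriate measure.
OR = (a·d)/(b·c) = (10 × 2986) / (335 × 212) = 29860 / 71020 = 0.42044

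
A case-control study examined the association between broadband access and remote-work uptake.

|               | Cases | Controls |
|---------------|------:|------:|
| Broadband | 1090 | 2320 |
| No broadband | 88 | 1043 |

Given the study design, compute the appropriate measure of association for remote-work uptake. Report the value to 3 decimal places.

5.569

Cells: a = 1090, b = 2320, c = 88, d = 1043.
This is a case-control study: participants were sampled on outcome status, so risks in the source population cannot be estimated directly — relative risk is not valid here. The odds ratio is the appropriate measure.
OR = (a·d)/(b·c) = (1090 × 1043) / (2320 × 88) = 1136870 / 204160 = 5.56852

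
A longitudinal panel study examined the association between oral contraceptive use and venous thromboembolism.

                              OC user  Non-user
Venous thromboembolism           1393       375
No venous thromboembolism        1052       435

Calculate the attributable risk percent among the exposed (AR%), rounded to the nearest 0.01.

18.74

Reading the table with exposure as columns: a = 1393 (OC user, case), b = 1052 (OC user, non-case), c = 375 (Non-user, case), d = 435.
Risk in exposed = 1393/2445 = 0.56973; risk in unexposed = 375/810 = 0.46296.
RR = 0.56973/0.46296 = 1.23063
AR% = (RR − 1)/RR × 100 = (1.23063 − 1)/1.23063 × 100 = 18.7405%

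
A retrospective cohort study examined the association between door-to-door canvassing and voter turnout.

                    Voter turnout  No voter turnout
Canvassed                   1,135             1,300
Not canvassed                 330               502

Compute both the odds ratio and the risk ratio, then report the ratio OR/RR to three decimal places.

Cells: a = 1135, b = 1300, c = 330, d = 502.
OR = (1135·502)/(1300·330) = 569770/429000 = 1.32814
Risk in exposed = 1135/2435 = 0.46612; risk in unexposed = 330/832 = 0.39663; RR = 1.17519
OR/RR = 1.32814 / 1.17519 = 1.13015
The outcome is not rare, so the OR lies further from 1 than the RR.

1.130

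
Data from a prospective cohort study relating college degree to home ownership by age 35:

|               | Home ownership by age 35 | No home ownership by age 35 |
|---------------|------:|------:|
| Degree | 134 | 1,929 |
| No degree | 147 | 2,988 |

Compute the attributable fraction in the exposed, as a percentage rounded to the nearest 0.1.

Cells: a = 134, b = 1929, c = 147, d = 2988.
Risk in exposed = 134/2063 = 0.06495; risk in unexposed = 147/3135 = 0.04689.
RR = 0.06495/0.04689 = 1.38524
AR% = (RR − 1)/RR × 100 = (1.38524 − 1)/1.38524 × 100 = 27.8105%

27.8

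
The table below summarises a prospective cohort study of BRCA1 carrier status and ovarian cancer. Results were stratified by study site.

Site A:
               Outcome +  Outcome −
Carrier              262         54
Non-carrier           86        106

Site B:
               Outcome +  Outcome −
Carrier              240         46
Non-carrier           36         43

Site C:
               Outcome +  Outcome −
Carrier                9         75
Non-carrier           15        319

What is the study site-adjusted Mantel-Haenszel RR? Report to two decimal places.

1.87

RR_MH = Σ(aᵢ·n₀ᵢ/nᵢ) / Σ(cᵢ·n₁ᵢ/nᵢ), with n₁ᵢ = aᵢ+bᵢ (exposed), n₀ᵢ = cᵢ+dᵢ (unexposed), nᵢ = n₁ᵢ+n₀ᵢ.
Stratum 1 (Site A): n₁ = 316, n₀ = 192, n = 508; a·n₀/n = 262·192/508 = 99.0236; c·n₁/n = 86·316/508 = 53.4961
Stratum 2 (Site B): n₁ = 286, n₀ = 79, n = 365; a·n₀/n = 240·79/365 = 51.9452; c·n₁/n = 36·286/365 = 28.2082
Stratum 3 (Site C): n₁ = 84, n₀ = 334, n = 418; a·n₀/n = 9·334/418 = 7.1914; c·n₁/n = 15·84/418 = 3.0144
RR_MH = (99.0236 + 51.9452 + 7.1914) / (53.4961 + 28.2082 + 3.0144) = 158.1602 / 84.7186 = 1.86689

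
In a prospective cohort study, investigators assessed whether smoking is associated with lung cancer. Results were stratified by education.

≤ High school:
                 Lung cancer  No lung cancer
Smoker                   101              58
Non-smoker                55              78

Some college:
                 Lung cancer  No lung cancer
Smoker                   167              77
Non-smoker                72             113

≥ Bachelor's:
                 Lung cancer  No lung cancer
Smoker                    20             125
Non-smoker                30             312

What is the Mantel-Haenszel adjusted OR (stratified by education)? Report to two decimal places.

OR_MH = Σ(aᵢdᵢ/nᵢ) / Σ(bᵢcᵢ/nᵢ), where nᵢ is the stratum total.
Stratum 1 (≤ High school): n = 292; a·d/n = 101·78/292 = 26.9795; b·c/n = 58·55/292 = 10.9247
Stratum 2 (Some college): n = 429; a·d/n = 167·113/429 = 43.9883; b·c/n = 77·72/429 = 12.9231
Stratum 3 (≥ Bachelor's): n = 487; a·d/n = 20·312/487 = 12.8131; b·c/n = 125·30/487 = 7.7002
OR_MH = (26.9795 + 43.9883 + 12.8131) / (10.9247 + 12.9231 + 7.7002) = 83.7809 / 31.5479 = 2.65567

2.66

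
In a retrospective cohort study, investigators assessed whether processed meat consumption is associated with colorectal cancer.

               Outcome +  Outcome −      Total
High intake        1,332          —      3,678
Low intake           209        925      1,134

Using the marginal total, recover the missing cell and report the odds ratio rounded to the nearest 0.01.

2.51

The missing cell is in the exposed row: 3678 − 1332 = 2346.
So a = 1332, b = 2346, c = 209, d = 925.
OR = (a·d)/(b·c) = (1332 × 925) / (2346 × 209) = 1232100 / 490314 = 2.51288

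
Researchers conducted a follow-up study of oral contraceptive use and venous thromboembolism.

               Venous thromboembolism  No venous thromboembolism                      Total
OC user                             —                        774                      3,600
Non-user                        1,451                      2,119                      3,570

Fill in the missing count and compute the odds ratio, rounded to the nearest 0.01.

The missing cell is in the exposed row: 3600 − 774 = 2826.
So a = 2826, b = 774, c = 1451, d = 2119.
OR = (a·d)/(b·c) = (2826 × 2119) / (774 × 1451) = 5988294 / 1123074 = 5.33206

5.33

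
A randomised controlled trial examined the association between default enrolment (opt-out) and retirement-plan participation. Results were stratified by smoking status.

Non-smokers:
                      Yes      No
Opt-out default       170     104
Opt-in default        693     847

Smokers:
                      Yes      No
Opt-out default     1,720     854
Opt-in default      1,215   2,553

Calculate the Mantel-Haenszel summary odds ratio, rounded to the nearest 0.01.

3.80

OR_MH = Σ(aᵢdᵢ/nᵢ) / Σ(bᵢcᵢ/nᵢ), where nᵢ is the stratum total.
Stratum 1 (Non-smokers): n = 1814; a·d/n = 170·847/1814 = 79.3771; b·c/n = 104·693/1814 = 39.7310
Stratum 2 (Smokers): n = 6342; a·d/n = 1720·2553/6342 = 692.3936; b·c/n = 854·1215/6342 = 163.6093
OR_MH = (79.3771 + 692.3936) / (39.7310 + 163.6093) = 771.7706 / 203.3403 = 3.79546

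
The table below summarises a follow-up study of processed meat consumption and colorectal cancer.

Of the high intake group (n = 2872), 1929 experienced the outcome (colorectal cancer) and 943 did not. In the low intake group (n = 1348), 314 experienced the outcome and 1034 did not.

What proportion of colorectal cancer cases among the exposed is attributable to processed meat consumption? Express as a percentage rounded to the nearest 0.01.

From the description: a = 1929, b = 943, c = 314, d = 1034.
Risk in exposed = 1929/2872 = 0.67166; risk in unexposed = 314/1348 = 0.23294.
RR = 0.67166/0.23294 = 2.88342
AR% = (RR − 1)/RR × 100 = (2.88342 − 1)/2.88342 × 100 = 65.3190%

65.32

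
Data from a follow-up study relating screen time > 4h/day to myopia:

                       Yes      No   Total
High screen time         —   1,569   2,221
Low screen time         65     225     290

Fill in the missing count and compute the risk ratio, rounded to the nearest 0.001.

1.310

The missing cell is in the exposed row: 2221 − 1569 = 652.
So a = 652, b = 1569, c = 65, d = 225.
RR = [a/(a+b)] / [c/(c+d)] = (652/2221) / (65/290) = 0.29356/0.22414 = 1.30974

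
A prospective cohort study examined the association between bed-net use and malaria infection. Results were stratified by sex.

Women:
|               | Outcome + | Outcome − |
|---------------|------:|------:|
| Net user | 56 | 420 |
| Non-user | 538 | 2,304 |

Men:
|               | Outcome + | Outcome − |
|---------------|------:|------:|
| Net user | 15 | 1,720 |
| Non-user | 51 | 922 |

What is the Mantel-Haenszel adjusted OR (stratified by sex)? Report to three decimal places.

0.438

OR_MH = Σ(aᵢdᵢ/nᵢ) / Σ(bᵢcᵢ/nᵢ), where nᵢ is the stratum total.
Stratum 1 (Women): n = 3318; a·d/n = 56·2304/3318 = 38.8861; b·c/n = 420·538/3318 = 68.1013
Stratum 2 (Men): n = 2708; a·d/n = 15·922/2708 = 5.1071; b·c/n = 1720·51/2708 = 32.3929
OR_MH = (38.8861 + 5.1071) / (68.1013 + 32.3929) = 43.9932 / 100.4942 = 0.43777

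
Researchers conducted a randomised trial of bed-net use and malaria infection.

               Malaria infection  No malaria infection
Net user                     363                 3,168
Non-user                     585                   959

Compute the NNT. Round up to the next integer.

4

Risk in treated group = 363/3531 = 0.10280; risk in control = 585/1544 = 0.37889.
Absolute risk reduction = 0.37889 − 0.10280 = 0.27608
NNT = 1 / ARR = 1 / 0.27608 = 3.622 → round up → 4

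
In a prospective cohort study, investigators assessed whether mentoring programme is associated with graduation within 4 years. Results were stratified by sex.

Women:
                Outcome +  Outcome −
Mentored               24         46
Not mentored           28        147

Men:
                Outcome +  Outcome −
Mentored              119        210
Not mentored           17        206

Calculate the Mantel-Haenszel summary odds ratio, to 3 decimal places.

5.016

OR_MH = Σ(aᵢdᵢ/nᵢ) / Σ(bᵢcᵢ/nᵢ), where nᵢ is the stratum total.
Stratum 1 (Women): n = 245; a·d/n = 24·147/245 = 14.4000; b·c/n = 46·28/245 = 5.2571
Stratum 2 (Men): n = 552; a·d/n = 119·206/552 = 44.4094; b·c/n = 210·17/552 = 6.4674
OR_MH = (14.4000 + 44.4094) / (5.2571 + 6.4674) = 58.8094 / 11.7245 = 5.01593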